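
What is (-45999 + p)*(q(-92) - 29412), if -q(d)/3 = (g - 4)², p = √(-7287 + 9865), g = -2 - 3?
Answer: 1364100345 - 29655*√2578 ≈ 1.3626e+9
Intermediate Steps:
g = -5
p = √2578 ≈ 50.774
q(d) = -243 (q(d) = -3*(-5 - 4)² = -3*(-9)² = -3*81 = -243)
(-45999 + p)*(q(-92) - 29412) = (-45999 + √2578)*(-243 - 29412) = (-45999 + √2578)*(-29655) = 1364100345 - 29655*√2578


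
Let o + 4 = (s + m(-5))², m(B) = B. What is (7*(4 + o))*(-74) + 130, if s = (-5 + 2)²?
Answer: -8158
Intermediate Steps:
s = 9 (s = (-3)² = 9)
o = 12 (o = -4 + (9 - 5)² = -4 + 4² = -4 + 16 = 12)
(7*(4 + o))*(-74) + 130 = (7*(4 + 12))*(-74) + 130 = (7*16)*(-74) + 130 = 112*(-74) + 130 = -8288 + 130 = -8158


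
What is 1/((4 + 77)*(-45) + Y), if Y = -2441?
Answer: -1/6086 ≈ -0.00016431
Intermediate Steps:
1/((4 + 77)*(-45) + Y) = 1/((4 + 77)*(-45) - 2441) = 1/(81*(-45) - 2441) = 1/(-3645 - 2441) = 1/(-6086) = -1/6086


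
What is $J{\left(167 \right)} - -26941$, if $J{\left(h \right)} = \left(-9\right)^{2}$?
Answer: $27022$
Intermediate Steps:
$J{\left(h \right)} = 81$
$J{\left(167 \right)} - -26941 = 81 - -26941 = 81 + 26941 = 27022$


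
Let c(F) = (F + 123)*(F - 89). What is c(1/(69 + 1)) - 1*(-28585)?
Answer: 86428581/4900 ≈ 17639.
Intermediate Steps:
c(F) = (-89 + F)*(123 + F) (c(F) = (123 + F)*(-89 + F) = (-89 + F)*(123 + F))
c(1/(69 + 1)) - 1*(-28585) = (-10947 + (1/(69 + 1))**2 + 34/(69 + 1)) - 1*(-28585) = (-10947 + (1/70)**2 + 34/70) + 28585 = (-10947 + (1/70)**2 + 34*(1/70)) + 28585 = (-10947 + 1/4900 + 17/35) + 28585 = -53637919/4900 + 28585 = 86428581/4900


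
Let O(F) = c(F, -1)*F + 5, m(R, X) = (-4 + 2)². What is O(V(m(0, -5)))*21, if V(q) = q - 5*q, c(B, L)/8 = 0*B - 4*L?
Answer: -10647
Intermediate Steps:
c(B, L) = -32*L (c(B, L) = 8*(0*B - 4*L) = 8*(0 - 4*L) = 8*(-4*L) = -32*L)
m(R, X) = 4 (m(R, X) = (-2)² = 4)
V(q) = -4*q
O(F) = 5 + 32*F (O(F) = (-32*(-1))*F + 5 = 32*F + 5 = 5 + 32*F)
O(V(m(0, -5)))*21 = (5 + 32*(-4*4))*21 = (5 + 32*(-16))*21 = (5 - 512)*21 = -507*21 = -10647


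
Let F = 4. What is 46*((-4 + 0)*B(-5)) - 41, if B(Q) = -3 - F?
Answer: 1247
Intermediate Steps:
B(Q) = -7 (B(Q) = -3 - 1*4 = -3 - 4 = -7)
46*((-4 + 0)*B(-5)) - 41 = 46*((-4 + 0)*(-7)) - 41 = 46*(-4*(-7)) - 41 = 46*28 - 41 = 1288 - 41 = 1247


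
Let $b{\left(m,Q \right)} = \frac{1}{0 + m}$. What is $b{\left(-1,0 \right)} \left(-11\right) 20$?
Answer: $220$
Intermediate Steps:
$b{\left(m,Q \right)} = \frac{1}{m}$
$b{\left(-1,0 \right)} \left(-11\right) 20 = \frac{1}{-1} \left(-11\right) 20 = \left(-1\right) \left(-11\right) 20 = 11 \cdot 20 = 220$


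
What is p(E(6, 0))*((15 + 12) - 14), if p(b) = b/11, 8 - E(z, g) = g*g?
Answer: 104/11 ≈ 9.4545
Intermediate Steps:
E(z, g) = 8 - g**2 (E(z, g) = 8 - g*g = 8 - g**2)
p(b) = b/11 (p(b) = b*(1/11) = b/11)
p(E(6, 0))*((15 + 12) - 14) = ((8 - 1*0**2)/11)*((15 + 12) - 14) = ((8 - 1*0)/11)*(27 - 14) = ((8 + 0)/11)*13 = ((1/11)*8)*13 = (8/11)*13 = 104/11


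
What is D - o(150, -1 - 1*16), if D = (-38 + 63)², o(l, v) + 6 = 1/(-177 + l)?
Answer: 17038/27 ≈ 631.04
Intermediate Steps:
o(l, v) = -6 + 1/(-177 + l)
D = 625 (D = 25² = 625)
D - o(150, -1 - 1*16) = 625 - (1063 - 6*150)/(-177 + 150) = 625 - (1063 - 900)/(-27) = 625 - (-1)*163/27 = 625 - 1*(-163/27) = 625 + 163/27 = 17038/27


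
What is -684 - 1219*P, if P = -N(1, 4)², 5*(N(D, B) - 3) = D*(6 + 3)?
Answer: 685044/25 ≈ 27402.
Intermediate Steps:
N(D, B) = 3 + 9*D/5 (N(D, B) = 3 + (D*(6 + 3))/5 = 3 + (D*9)/5 = 3 + (9*D)/5 = 3 + 9*D/5)
P = -576/25 (P = -(3 + (9/5)*1)² = -(3 + 9/5)² = -(24/5)² = -1*576/25 = -576/25 ≈ -23.040)
-684 - 1219*P = -684 - 1219*(-576/25) = -684 + 702144/25 = 685044/25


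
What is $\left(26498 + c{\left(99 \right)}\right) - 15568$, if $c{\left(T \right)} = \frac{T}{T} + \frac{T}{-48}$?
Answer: $\frac{174863}{16} \approx 10929.0$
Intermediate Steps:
$c{\left(T \right)} = 1 - \frac{T}{48}$ ($c{\left(T \right)} = 1 + T \left(- \frac{1}{48}\right) = 1 - \frac{T}{48}$)
$\left(26498 + c{\left(99 \right)}\right) - 15568 = \left(26498 + \left(1 - \frac{33}{16}\right)\right) - 15568 = \left(26498 - \frac{17}{16}\right) - 15568 = \frac{423951}{16} - 15568 = \frac{174863}{16}$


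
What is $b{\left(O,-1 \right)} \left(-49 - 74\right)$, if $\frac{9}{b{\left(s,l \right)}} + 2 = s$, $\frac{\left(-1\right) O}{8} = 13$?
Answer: $\frac{1107}{106} \approx 10.443$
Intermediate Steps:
$O = -104$ ($O = \left(-8\right) 13 = -104$)
$b{\left(s,l \right)} = \frac{9}{-2 + s}$
$b{\left(O,-1 \right)} \left(-49 - 74\right) = \frac{9}{-2 - 104} \left(-49 - 74\right) = \frac{9}{-106} \left(-123\right) = 9 \left(- \frac{1}{106}\right) \left(-123\right) = \left(- \frac{9}{106}\right) \left(-123\right) = \frac{1107}{106}$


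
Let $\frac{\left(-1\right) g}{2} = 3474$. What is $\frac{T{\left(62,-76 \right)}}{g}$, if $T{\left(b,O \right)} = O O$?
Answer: $- \frac{1444}{1737} \approx -0.83132$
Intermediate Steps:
$T{\left(b,O \right)} = O^{2}$
$g = -6948$ ($g = \left(-2\right) 3474 = -6948$)
$\frac{T{\left(62,-76 \right)}}{g} = \frac{\left(-76\right)^{2}}{-6948} = 5776 \left(- \frac{1}{6948}\right) = - \frac{1444}{1737}$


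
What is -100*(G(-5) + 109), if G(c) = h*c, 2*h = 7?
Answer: -9150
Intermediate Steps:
h = 7/2 (h = (½)*7 = 7/2 ≈ 3.5000)
G(c) = 7*c/2
-100*(G(-5) + 109) = -100*((7/2)*(-5) + 109) = -100*(-35/2 + 109) = -100*183/2 = -9150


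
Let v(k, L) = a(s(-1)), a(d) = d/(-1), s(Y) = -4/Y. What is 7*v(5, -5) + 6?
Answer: -22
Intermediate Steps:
a(d) = -d (a(d) = d*(-1) = -d)
v(k, L) = -4 (v(k, L) = -(-4)/(-1) = -(-4)*(-1) = -1*4 = -4)
7*v(5, -5) + 6 = 7*(-4) + 6 = -28 + 6 = -22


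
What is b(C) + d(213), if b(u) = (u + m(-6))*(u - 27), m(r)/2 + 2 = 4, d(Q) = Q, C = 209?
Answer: 38979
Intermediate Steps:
m(r) = 4 (m(r) = -4 + 2*4 = -4 + 8 = 4)
b(u) = (-27 + u)*(4 + u) (b(u) = (u + 4)*(u - 27) = (4 + u)*(-27 + u) = (-27 + u)*(4 + u))
b(C) + d(213) = (-108 + 209**2 - 23*209) + 213 = (-108 + 43681 - 4807) + 213 = 38766 + 213 = 38979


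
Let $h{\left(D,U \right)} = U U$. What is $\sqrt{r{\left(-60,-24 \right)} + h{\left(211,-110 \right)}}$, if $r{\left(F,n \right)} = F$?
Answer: $2 \sqrt{3010} \approx 109.73$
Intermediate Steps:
$h{\left(D,U \right)} = U^{2}$
$\sqrt{r{\left(-60,-24 \right)} + h{\left(211,-110 \right)}} = \sqrt{-60 + \left(-110\right)^{2}} = \sqrt{-60 + 12100} = \sqrt{12040} = 2 \sqrt{3010}$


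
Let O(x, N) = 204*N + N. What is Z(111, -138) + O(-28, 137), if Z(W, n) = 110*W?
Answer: 40295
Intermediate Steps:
O(x, N) = 205*N
Z(111, -138) + O(-28, 137) = 110*111 + 205*137 = 12210 + 28085 = 40295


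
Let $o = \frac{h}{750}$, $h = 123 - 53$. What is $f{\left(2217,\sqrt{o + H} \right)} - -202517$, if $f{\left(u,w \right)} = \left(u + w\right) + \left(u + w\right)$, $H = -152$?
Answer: $206951 + \frac{2 i \sqrt{34179}}{15} \approx 2.0695 \cdot 10^{5} + 24.65 i$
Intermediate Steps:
$h = 70$
$o = \frac{7}{75}$ ($o = \frac{70}{750} = 70 \cdot \frac{1}{750} = \frac{7}{75} \approx 0.093333$)
$f{\left(u,w \right)} = 2 u + 2 w$
$f{\left(2217,\sqrt{o + H} \right)} - -202517 = \left(2 \cdot 2217 + 2 \sqrt{\frac{7}{75} - 152}\right) - -202517 = \left(4434 + 2 \sqrt{- \frac{11393}{75}}\right) + 202517 = \left(4434 + 2 \frac{i \sqrt{34179}}{15}\right) + 202517 = \left(4434 + \frac{2 i \sqrt{34179}}{15}\right) + 202517 = 206951 + \frac{2 i \sqrt{34179}}{15}$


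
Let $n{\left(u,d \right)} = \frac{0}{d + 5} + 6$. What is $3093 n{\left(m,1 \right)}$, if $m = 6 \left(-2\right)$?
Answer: $18558$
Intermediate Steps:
$m = -12$
$n{\left(u,d \right)} = 6$ ($n{\left(u,d \right)} = \frac{0}{5 + d} + 6 = 0 + 6 = 6$)
$3093 n{\left(m,1 \right)} = 3093 \cdot 6 = 18558$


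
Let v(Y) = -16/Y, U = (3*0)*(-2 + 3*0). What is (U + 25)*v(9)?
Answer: -400/9 ≈ -44.444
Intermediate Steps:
U = 0 (U = 0*(-2 + 0) = 0*(-2) = 0)
(U + 25)*v(9) = (0 + 25)*(-16/9) = 25*(-16*⅑) = 25*(-16/9) = -400/9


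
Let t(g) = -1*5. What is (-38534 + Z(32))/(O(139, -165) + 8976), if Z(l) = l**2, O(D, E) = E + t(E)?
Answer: -18755/4403 ≈ -4.2596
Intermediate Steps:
t(g) = -5
O(D, E) = -5 + E (O(D, E) = E - 5 = -5 + E)
(-38534 + Z(32))/(O(139, -165) + 8976) = (-38534 + 32**2)/((-5 - 165) + 8976) = (-38534 + 1024)/(-170 + 8976) = -37510/8806 = -37510*1/8806 = -18755/4403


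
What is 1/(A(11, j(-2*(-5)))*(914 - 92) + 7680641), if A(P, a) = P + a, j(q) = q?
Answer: 1/7697903 ≈ 1.2991e-7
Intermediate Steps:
1/(A(11, j(-2*(-5)))*(914 - 92) + 7680641) = 1/((11 - 2*(-5))*(914 - 92) + 7680641) = 1/((11 + 10)*822 + 7680641) = 1/(21*822 + 7680641) = 1/(17262 + 7680641) = 1/7697903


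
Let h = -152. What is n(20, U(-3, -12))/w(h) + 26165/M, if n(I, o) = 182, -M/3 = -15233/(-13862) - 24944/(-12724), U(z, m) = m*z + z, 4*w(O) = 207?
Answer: -5300685625402/1861614549 ≈ -2847.4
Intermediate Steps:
w(O) = 207/4 (w(O) = (1/4)*207 = 207/4)
U(z, m) = z + m*z
M = -404698815/44095022 (M = -3*(-15233/(-13862) - 24944/(-12724)) = -3*(-15233*(-1/13862) - 24944*(-1/12724)) = -3*(15233/13862 + 6236/3181) = -3*134899605/44095022 = -404698815/44095022 ≈ -9.1779)
n(20, U(-3, -12))/w(h) + 26165/M = 182/(207/4) + 26165/(-404698815/44095022) = 182*(4/207) + 26165*(-44095022/404698815) = 728/207 - 230749250126/80939763 = -5300685625402/1861614549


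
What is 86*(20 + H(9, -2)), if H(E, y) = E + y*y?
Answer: 2838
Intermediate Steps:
H(E, y) = E + y²
86*(20 + H(9, -2)) = 86*(20 + (9 + (-2)²)) = 86*(20 + (9 + 4)) = 86*(20 + 13) = 86*33 = 2838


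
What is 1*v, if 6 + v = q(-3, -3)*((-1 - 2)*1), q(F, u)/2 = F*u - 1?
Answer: -54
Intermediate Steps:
q(F, u) = -2 + 2*F*u (q(F, u) = 2*(F*u - 1) = 2*(-1 + F*u) = -2 + 2*F*u)
v = -54 (v = -6 + (-2 + 2*(-3)*(-3))*((-1 - 2)*1) = -6 + (-2 + 18)*(-3*1) = -6 + 16*(-3) = -6 - 48 = -54)
1*v = 1*(-54) = -54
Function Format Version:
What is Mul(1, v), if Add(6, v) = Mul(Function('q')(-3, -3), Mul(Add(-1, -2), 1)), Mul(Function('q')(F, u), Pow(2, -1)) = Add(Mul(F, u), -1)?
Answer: -54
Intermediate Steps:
Function('q')(F, u) = Add(-2, Mul(2, F, u)) (Function('q')(F, u) = Mul(2, Add(Mul(F, u), -1)) = Mul(2, Add(-1, Mul(F, u))) = Add(-2, Mul(2, F, u)))
v = -54 (v = Add(-6, Mul(Add(-2, Mul(2, -3, -3)), Mul(Add(-1, -2), 1))) = Add(-6, Mul(Add(-2, 18), Mul(-3, 1))) = Add(-6, Mul(16, -3)) = Add(-6, -48) = -54)
Mul(1, v) = Mul(1, -54) = -54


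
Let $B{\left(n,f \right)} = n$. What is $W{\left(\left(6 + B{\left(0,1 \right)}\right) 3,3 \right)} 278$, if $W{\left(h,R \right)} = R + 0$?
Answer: $834$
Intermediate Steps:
$W{\left(h,R \right)} = R$
$W{\left(\left(6 + B{\left(0,1 \right)}\right) 3,3 \right)} 278 = 3 \cdot 278 = 834$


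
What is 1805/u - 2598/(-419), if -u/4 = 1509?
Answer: 14925233/2529084 ≈ 5.9014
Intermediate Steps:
u = -6036 (u = -4*1509 = -6036)
1805/u - 2598/(-419) = 1805/(-6036) - 2598/(-419) = 1805*(-1/6036) - 2598*(-1/419) = -1805/6036 + 2598/419 = 14925233/2529084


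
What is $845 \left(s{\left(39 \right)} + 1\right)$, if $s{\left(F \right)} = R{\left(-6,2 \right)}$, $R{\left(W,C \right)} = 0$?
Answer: $845$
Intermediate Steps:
$s{\left(F \right)} = 0$
$845 \left(s{\left(39 \right)} + 1\right) = 845 \left(0 + 1\right) = 845 \cdot 1 = 845$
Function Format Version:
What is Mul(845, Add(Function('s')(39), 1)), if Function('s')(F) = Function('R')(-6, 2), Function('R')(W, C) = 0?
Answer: 845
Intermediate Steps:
Function('s')(F) = 0
Mul(845, Add(Function('s')(39), 1)) = Mul(845, Add(0, 1)) = Mul(845, 1) = 845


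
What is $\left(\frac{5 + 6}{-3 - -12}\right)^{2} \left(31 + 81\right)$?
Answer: $\frac{13552}{81} \approx 167.31$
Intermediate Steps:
$\left(\frac{5 + 6}{-3 - -12}\right)^{2} \left(31 + 81\right) = \left(\frac{11}{-3 + 12}\right)^{2} \cdot 112 = \left(\frac{11}{9}\right)^{2} \cdot 112 = \frac{121}{81} \cdot 112 = \frac{13552}{81}$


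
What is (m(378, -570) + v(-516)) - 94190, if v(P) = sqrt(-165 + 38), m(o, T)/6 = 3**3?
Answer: -94028 + I*sqrt(127) ≈ -94028.0 + 11.269*I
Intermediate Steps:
m(o, T) = 162 (m(o, T) = 6*3**3 = 6*27 = 162)
v(P) = I*sqrt(127) (v(P) = sqrt(-127) = I*sqrt(127))
(m(378, -570) + v(-516)) - 94190 = (162 + I*sqrt(127)) - 94190 = -94028 + I*sqrt(127)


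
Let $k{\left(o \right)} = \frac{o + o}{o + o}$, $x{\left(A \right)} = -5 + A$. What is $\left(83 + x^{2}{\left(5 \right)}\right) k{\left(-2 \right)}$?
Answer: $83$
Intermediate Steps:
$k{\left(o \right)} = 1$ ($k{\left(o \right)} = \frac{2 o}{2 o} = 2 o \frac{1}{2 o} = 1$)
$\left(83 + x^{2}{\left(5 \right)}\right) k{\left(-2 \right)} = \left(83 + \left(-5 + 5\right)^{2}\right) 1 = \left(83 + 0^{2}\right) 1 = \left(83 + 0\right) 1 = 83 \cdot 1 = 83$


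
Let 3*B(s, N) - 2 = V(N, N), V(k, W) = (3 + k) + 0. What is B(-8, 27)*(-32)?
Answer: -1024/3 ≈ -341.33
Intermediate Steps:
V(k, W) = 3 + k
B(s, N) = 5/3 + N/3 (B(s, N) = 2/3 + (3 + N)/3 = 2/3 + (1 + N/3) = 5/3 + N/3)
B(-8, 27)*(-32) = (5/3 + (1/3)*27)*(-32) = (5/3 + 9)*(-32) = (32/3)*(-32) = -1024/3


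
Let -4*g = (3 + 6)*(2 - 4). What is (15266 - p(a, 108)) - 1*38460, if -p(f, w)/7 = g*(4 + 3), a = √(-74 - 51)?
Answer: -45947/2 ≈ -22974.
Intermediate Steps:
g = 9/2 (g = -(3 + 6)*(2 - 4)/4 = -9*(-2)/4 = -¼*(-18) = 9/2 ≈ 4.5000)
a = 5*I*√5 (a = √(-125) = 5*I*√5 ≈ 11.18*I)
p(f, w) = -441/2 (p(f, w) = -63*(4 + 3)/2 = -63*7/2 = -7*63/2 = -441/2)
(15266 - p(a, 108)) - 1*38460 = (15266 - 1*(-441/2)) - 1*38460 = (15266 + 441/2) - 38460 = 30973/2 - 38460 = -45947/2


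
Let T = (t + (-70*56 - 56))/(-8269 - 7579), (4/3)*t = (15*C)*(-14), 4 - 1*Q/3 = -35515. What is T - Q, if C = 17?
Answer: -482488195/4528 ≈ -1.0656e+5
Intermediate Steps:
Q = 106557 (Q = 12 - 3*(-35515) = 12 + 106545 = 106557)
t = -5355/2 (t = 3*((15*17)*(-14))/4 = 3*(255*(-14))/4 = (¾)*(-3570) = -5355/2 ≈ -2677.5)
T = 1901/4528 (T = (-5355/2 + (-70*56 - 56))/(-8269 - 7579) = (-5355/2 + (-3920 - 56))/(-15848) = (-5355/2 - 3976)*(-1/15848) = -13307/2*(-1/15848) = 1901/4528 ≈ 0.41983)
T - Q = 1901/4528 - 1*106557 = 1901/4528 - 106557 = -482488195/4528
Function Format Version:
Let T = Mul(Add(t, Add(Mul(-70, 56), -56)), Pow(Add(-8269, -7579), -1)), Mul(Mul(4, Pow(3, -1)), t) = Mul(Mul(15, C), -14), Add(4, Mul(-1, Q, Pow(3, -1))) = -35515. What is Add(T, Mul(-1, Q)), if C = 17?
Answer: Rational(-482488195, 4528) ≈ -1.0656e+5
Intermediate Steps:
Q = 106557 (Q = Add(12, Mul(-3, -35515)) = Add(12, 106545) = 106557)
t = Rational(-5355, 2) (t = Mul(Rational(3, 4), Mul(Mul(15, 17), -14)) = Mul(Rational(3, 4), Mul(255, -14)) = Mul(Rational(3, 4), -3570) = Rational(-5355, 2) ≈ -2677.5)
T = Rational(1901, 4528) (T = Mul(Add(Rational(-5355, 2), Add(Mul(-70, 56), -56)), Pow(Add(-8269, -7579), -1)) = Mul(Add(Rational(-5355, 2), Add(-3920, -56)), Pow(-15848, -1)) = Mul(Add(Rational(-5355, 2), -3976), Rational(-1, 15848)) = Mul(Rational(-13307, 2), Rational(-1, 15848)) = Rational(1901, 4528) ≈ 0.41983)
Add(T, Mul(-1, Q)) = Add(Rational(1901, 4528), Mul(-1, 106557)) = Add(Rational(1901, 4528), -106557) = Rational(-482488195, 4528)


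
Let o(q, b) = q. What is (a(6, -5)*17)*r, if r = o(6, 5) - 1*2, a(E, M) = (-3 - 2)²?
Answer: 1700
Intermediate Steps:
a(E, M) = 25 (a(E, M) = (-5)² = 25)
r = 4 (r = 6 - 1*2 = 6 - 2 = 4)
(a(6, -5)*17)*r = (25*17)*4 = 425*4 = 1700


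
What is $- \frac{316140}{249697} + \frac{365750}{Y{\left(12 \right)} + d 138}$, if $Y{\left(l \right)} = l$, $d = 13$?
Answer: $\frac{6482552065}{32210913} \approx 201.25$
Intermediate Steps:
$- \frac{316140}{249697} + \frac{365750}{Y{\left(12 \right)} + d 138} = - \frac{316140}{249697} + \frac{365750}{12 + 13 \cdot 138} = \left(-316140\right) \frac{1}{249697} + \frac{365750}{12 + 1794} = - \frac{316140}{249697} + \frac{365750}{1806} = - \frac{316140}{249697} + 365750 \cdot \frac{1}{1806} = - \frac{316140}{249697} + \frac{26125}{129} = \frac{6482552065}{32210913}$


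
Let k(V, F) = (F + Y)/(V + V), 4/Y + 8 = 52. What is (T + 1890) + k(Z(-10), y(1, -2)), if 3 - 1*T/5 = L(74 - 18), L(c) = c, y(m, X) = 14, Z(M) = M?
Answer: 71469/44 ≈ 1624.3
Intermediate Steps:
Y = 1/11 (Y = 4/(-8 + 52) = 4/44 = 4*(1/44) = 1/11 ≈ 0.090909)
T = -265 (T = 15 - 5*(74 - 18) = 15 - 5*56 = 15 - 280 = -265)
k(V, F) = (1/11 + F)/(2*V) (k(V, F) = (F + 1/11)/(V + V) = (1/11 + F)/((2*V)) = (1/11 + F)*(1/(2*V)) = (1/11 + F)/(2*V))
(T + 1890) + k(Z(-10), y(1, -2)) = (-265 + 1890) + (1/22)*(1 + 11*14)/(-10) = 1625 + (1/22)*(-⅒)*(1 + 154) = 1625 + (1/22)*(-⅒)*155 = 1625 - 31/44 = 71469/44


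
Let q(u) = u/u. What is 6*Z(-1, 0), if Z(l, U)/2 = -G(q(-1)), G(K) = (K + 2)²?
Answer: -108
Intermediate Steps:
q(u) = 1
G(K) = (2 + K)²
Z(l, U) = -18 (Z(l, U) = 2*(-(2 + 1)²) = 2*(-1*3²) = 2*(-1*9) = 2*(-9) = -18)
6*Z(-1, 0) = 6*(-18) = -108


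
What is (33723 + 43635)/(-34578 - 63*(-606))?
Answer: 12893/600 ≈ 21.488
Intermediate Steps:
(33723 + 43635)/(-34578 - 63*(-606)) = 77358/(-34578 + 38178) = 77358/3600 = 77358*(1/3600) = 12893/600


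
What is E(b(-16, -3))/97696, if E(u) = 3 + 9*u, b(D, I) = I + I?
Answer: -51/97696 ≈ -0.00052203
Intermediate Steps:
b(D, I) = 2*I
E(b(-16, -3))/97696 = (3 + 9*(2*(-3)))/97696 = (3 + 9*(-6))*(1/97696) = (3 - 54)*(1/97696) = -51*1/97696 = -51/97696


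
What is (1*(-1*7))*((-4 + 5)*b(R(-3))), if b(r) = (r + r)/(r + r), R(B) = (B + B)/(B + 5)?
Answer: -7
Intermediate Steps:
R(B) = 2*B/(5 + B) (R(B) = (2*B)/(5 + B) = 2*B/(5 + B))
b(r) = 1 (b(r) = (2*r)/((2*r)) = (2*r)*(1/(2*r)) = 1)
(1*(-1*7))*((-4 + 5)*b(R(-3))) = (1*(-1*7))*((-4 + 5)*1) = (1*(-7))*(1*1) = -7*1 = -7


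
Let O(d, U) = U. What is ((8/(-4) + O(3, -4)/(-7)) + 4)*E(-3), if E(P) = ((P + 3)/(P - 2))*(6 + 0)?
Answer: 0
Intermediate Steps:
E(P) = 6*(3 + P)/(-2 + P) (E(P) = ((3 + P)/(-2 + P))*6 = 6*(3 + P)/(-2 + P))
((8/(-4) + O(3, -4)/(-7)) + 4)*E(-3) = ((8/(-4) - 4/(-7)) + 4)*(6*(3 - 3)/(-2 - 3)) = ((8*(-1/4) - 4*(-1/7)) + 4)*(6*0/(-5)) = ((-2 + 4/7) + 4)*(6*(-1/5)*0) = (-10/7 + 4)*0 = (18/7)*0 = 0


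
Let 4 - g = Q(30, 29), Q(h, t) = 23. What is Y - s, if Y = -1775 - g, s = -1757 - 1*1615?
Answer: 1616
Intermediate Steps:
g = -19 (g = 4 - 1*23 = 4 - 23 = -19)
s = -3372 (s = -1757 - 1615 = -3372)
Y = -1756 (Y = -1775 - 1*(-19) = -1775 + 19 = -1756)
Y - s = -1756 - 1*(-3372) = -1756 + 3372 = 1616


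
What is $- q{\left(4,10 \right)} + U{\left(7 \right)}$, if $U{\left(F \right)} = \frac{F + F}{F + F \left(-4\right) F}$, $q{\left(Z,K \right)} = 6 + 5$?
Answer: $- \frac{299}{27} \approx -11.074$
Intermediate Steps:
$q{\left(Z,K \right)} = 11$
$U{\left(F \right)} = \frac{2 F}{F - 4 F^{2}}$ ($U{\left(F \right)} = \frac{2 F}{F + - 4 F F} = \frac{2 F}{F - 4 F^{2}}$)
$- q{\left(4,10 \right)} + U{\left(7 \right)} = \left(-1\right) 11 - \frac{2}{-1 + 4 \cdot 7} = -11 - \frac{2}{-1 + 28} = -11 - \frac{2}{27} = - \frac{299}{27}$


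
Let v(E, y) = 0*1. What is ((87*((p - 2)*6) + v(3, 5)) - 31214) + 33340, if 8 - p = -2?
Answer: 6302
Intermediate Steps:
p = 10 (p = 8 - 1*(-2) = 8 + 2 = 10)
v(E, y) = 0
((87*((p - 2)*6) + v(3, 5)) - 31214) + 33340 = ((87*((10 - 2)*6) + 0) - 31214) + 33340 = ((87*(8*6) + 0) - 31214) + 33340 = ((87*48 + 0) - 31214) + 33340 = ((4176 + 0) - 31214) + 33340 = (4176 - 31214) + 33340 = -27038 + 33340 = 6302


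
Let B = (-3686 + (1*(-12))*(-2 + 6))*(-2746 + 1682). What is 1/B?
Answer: 1/3972976 ≈ 2.5170e-7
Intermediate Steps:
B = 3972976 (B = (-3686 - 12*4)*(-1064) = (-3686 - 48)*(-1064) = -3734*(-1064) = 3972976)
1/B = 1/3972976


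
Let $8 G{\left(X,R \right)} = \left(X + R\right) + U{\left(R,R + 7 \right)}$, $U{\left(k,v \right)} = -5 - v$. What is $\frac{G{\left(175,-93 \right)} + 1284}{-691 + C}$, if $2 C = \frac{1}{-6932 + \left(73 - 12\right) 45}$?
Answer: $- \frac{8738269}{4629148} \approx -1.8877$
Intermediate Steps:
$G{\left(X,R \right)} = - \frac{3}{2} + \frac{X}{8}$ ($G{\left(X,R \right)} = \frac{\left(X + R\right) - \left(12 + R\right)}{8} = \frac{\left(R + X\right) - \left(12 + R\right)}{8} = \frac{-12 + X}{8} = - \frac{3}{2} + \frac{X}{8}$)
$C = - \frac{1}{8374}$ ($C = \frac{1}{2 \left(-6932 + \left(73 - 12\right) 45\right)} = \frac{1}{2 \left(-6932 + 61 \cdot 45\right)} = \frac{1}{2 \left(-6932 + 2745\right)} = \frac{1}{2 \left(-4187\right)} = \frac{1}{2} \left(- \frac{1}{4187}\right) = - \frac{1}{8374} \approx -0.00011942$)
$\frac{G{\left(175,-93 \right)} + 1284}{-691 + C} = \frac{\left(- \frac{3}{2} + \frac{1}{8} \cdot 175\right) + 1284}{-691 - \frac{1}{8374}} = \frac{\left(- \frac{3}{2} + \frac{175}{8}\right) + 1284}{- \frac{5786435}{8374}} = \left(\frac{163}{8} + 1284\right) \left(- \frac{8374}{5786435}\right) = \frac{10435}{8} \left(- \frac{8374}{5786435}\right) = - \frac{8738269}{4629148}$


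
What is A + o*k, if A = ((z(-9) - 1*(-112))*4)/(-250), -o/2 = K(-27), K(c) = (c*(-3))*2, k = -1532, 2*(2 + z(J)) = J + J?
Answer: 62045798/125 ≈ 4.9637e+5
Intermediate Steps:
z(J) = -2 + J (z(J) = -2 + (J + J)/2 = -2 + (2*J)/2 = -2 + J)
K(c) = -6*c (K(c) = -3*c*2 = -6*c)
o = -324 (o = -(-12)*(-27) = -2*162 = -324)
A = -202/125 (A = (((-2 - 9) - 1*(-112))*4)/(-250) = ((-11 + 112)*4)*(-1/250) = (101*4)*(-1/250) = 404*(-1/250) = -202/125 ≈ -1.6160)
A + o*k = -202/125 - 324*(-1532) = -202/125 + 496368 = 62045798/125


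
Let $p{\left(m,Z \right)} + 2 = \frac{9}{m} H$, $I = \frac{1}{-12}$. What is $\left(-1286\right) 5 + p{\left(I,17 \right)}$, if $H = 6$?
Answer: $-7080$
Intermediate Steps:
$I = - \frac{1}{12} \approx -0.083333$
$p{\left(m,Z \right)} = -2 + \frac{54}{m}$ ($p{\left(m,Z \right)} = -2 + \frac{9}{m} 6 = -2 + \frac{54}{m}$)
$\left(-1286\right) 5 + p{\left(I,17 \right)} = \left(-1286\right) 5 + \left(-2 + \frac{54}{- \frac{1}{12}}\right) = -6430 + \left(-2 + 54 \left(-12\right)\right) = -6430 - 650 = -7080$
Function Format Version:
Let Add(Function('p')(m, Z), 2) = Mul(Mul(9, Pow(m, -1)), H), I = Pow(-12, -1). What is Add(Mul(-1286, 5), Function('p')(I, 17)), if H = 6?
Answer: -7080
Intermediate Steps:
I = Rational(-1, 12) ≈ -0.083333
Function('p')(m, Z) = Add(-2, Mul(54, Pow(m, -1))) (Function('p')(m, Z) = Add(-2, Mul(Mul(9, Pow(m, -1)), 6)) = Add(-2, Mul(54, Pow(m, -1))))
Add(Mul(-1286, 5), Function('p')(I, 17)) = Add(Mul(-1286, 5), Add(-2, Mul(54, Pow(Rational(-1, 12), -1)))) = Add(-6430, Add(-2, Mul(54, -12))) = Add(-6430, Add(-2, -648)) = Add(-6430, -650) = -7080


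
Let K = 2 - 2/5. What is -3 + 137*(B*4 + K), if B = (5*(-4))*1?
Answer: -53719/5 ≈ -10744.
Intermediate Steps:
B = -20 (B = -20*1 = -20)
K = 8/5 (K = 2 - 2*⅕ = 2 - ⅖ = 8/5 ≈ 1.6000)
-3 + 137*(B*4 + K) = -3 + 137*(-20*4 + 8/5) = -3 + 137*(-80 + 8/5) = -3 + 137*(-392/5) = -3 - 53704/5 = -53719/5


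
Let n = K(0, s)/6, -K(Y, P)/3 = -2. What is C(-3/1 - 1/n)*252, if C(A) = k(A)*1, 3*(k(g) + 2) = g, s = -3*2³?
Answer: -840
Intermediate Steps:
s = -24 (s = -3*8 = -24)
K(Y, P) = 6 (K(Y, P) = -3*(-2) = 6)
k(g) = -2 + g/3
n = 1 (n = 6/6 = 6*(⅙) = 1)
C(A) = -2 + A/3 (C(A) = (-2 + A/3)*1 = -2 + A/3)
C(-3/1 - 1/n)*252 = (-2 + (-3/1 - 1/1)/3)*252 = (-2 + (-3*1 - 1*1)/3)*252 = (-2 + (-3 - 1)/3)*252 = (-2 + (⅓)*(-4))*252 = (-2 - 4/3)*252 = -10/3*252 = -840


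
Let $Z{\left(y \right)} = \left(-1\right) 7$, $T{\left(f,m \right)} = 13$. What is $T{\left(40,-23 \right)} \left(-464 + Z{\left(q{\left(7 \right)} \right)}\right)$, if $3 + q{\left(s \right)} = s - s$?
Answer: $-6123$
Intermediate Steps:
$q{\left(s \right)} = -3$ ($q{\left(s \right)} = -3 + \left(s - s\right) = -3 + 0 = -3$)
$Z{\left(y \right)} = -7$
$T{\left(40,-23 \right)} \left(-464 + Z{\left(q{\left(7 \right)} \right)}\right) = 13 \left(-464 - 7\right) = 13 \left(-471\right) = -6123$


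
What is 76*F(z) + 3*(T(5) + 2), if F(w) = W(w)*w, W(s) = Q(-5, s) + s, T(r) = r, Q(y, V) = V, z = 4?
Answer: 2453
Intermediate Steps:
W(s) = 2*s (W(s) = s + s = 2*s)
F(w) = 2*w² (F(w) = (2*w)*w = 2*w²)
76*F(z) + 3*(T(5) + 2) = 76*(2*4²) + 3*(5 + 2) = 76*(2*16) + 3*7 = 76*32 + 21 = 2432 + 21 = 2453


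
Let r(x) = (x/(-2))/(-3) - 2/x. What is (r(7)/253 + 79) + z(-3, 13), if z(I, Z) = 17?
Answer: 1020133/10626 ≈ 96.003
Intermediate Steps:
r(x) = -2/x + x/6 (r(x) = (x*(-½))*(-⅓) - 2/x = -x/2*(-⅓) - 2/x = x/6 - 2/x = -2/x + x/6)
(r(7)/253 + 79) + z(-3, 13) = ((-2/7 + (⅙)*7)/253 + 79) + 17 = ((-2*⅐ + 7/6)*(1/253) + 79) + 17 = ((-2/7 + 7/6)*(1/253) + 79) + 17 = ((37/42)*(1/253) + 79) + 17 = (37/10626 + 79) + 17 = 839491/10626 + 17 = 1020133/10626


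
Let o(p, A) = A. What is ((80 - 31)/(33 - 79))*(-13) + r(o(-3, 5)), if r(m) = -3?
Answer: 499/46 ≈ 10.848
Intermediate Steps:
((80 - 31)/(33 - 79))*(-13) + r(o(-3, 5)) = ((80 - 31)/(33 - 79))*(-13) - 3 = (49/(-46))*(-13) - 3 = (49*(-1/46))*(-13) - 3 = -49/46*(-13) - 3 = 637/46 - 3 = 499/46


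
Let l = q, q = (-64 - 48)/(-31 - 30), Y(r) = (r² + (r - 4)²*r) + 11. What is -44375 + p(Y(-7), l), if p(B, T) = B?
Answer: -45162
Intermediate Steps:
Y(r) = 11 + r² + r*(-4 + r)² (Y(r) = (r² + (-4 + r)²*r) + 11 = (r² + r*(-4 + r)²) + 11 = 11 + r² + r*(-4 + r)²)
q = 112/61 (q = -112/(-61) = -112*(-1/61) = 112/61 ≈ 1.8361)
l = 112/61 ≈ 1.8361
-44375 + p(Y(-7), l) = -44375 + (11 + (-7)² - 7*(-4 - 7)²) = -44375 + (11 + 49 - 7*(-11)²) = -44375 + (11 + 49 - 7*121) = -44375 + (11 + 49 - 847) = -44375 - 787 = -45162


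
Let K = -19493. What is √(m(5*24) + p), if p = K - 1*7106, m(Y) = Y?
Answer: I*√26479 ≈ 162.72*I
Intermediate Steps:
p = -26599 (p = -19493 - 1*7106 = -19493 - 7106 = -26599)
√(m(5*24) + p) = √(5*24 - 26599) = √(120 - 26599) = √(-26479) = I*√26479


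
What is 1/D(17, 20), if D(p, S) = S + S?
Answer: 1/40 ≈ 0.025000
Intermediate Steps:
D(p, S) = 2*S
1/D(17, 20) = 1/(2*20) = 1/40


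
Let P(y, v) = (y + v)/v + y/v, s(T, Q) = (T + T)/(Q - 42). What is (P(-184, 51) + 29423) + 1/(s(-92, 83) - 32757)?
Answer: 118539727205/4029663 ≈ 29417.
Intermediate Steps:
s(T, Q) = 2*T/(-42 + Q) (s(T, Q) = (2*T)/(-42 + Q) = 2*T/(-42 + Q))
P(y, v) = y/v + (v + y)/v (P(y, v) = (v + y)/v + y/v = y/v + (v + y)/v)
(P(-184, 51) + 29423) + 1/(s(-92, 83) - 32757) = ((51 + 2*(-184))/51 + 29423) + 1/(2*(-92)/(-42 + 83) - 32757) = ((51 - 368)/51 + 29423) + 1/(2*(-92)/41 - 32757) = ((1/51)*(-317) + 29423) + 1/(2*(-92)*(1/41) - 32757) = (-317/51 + 29423) + 1/(-184/41 - 32757) = 1500256/51 + 1/(-1343221/41) = 1500256/51 - 41/1343221 = 118539727205/4029663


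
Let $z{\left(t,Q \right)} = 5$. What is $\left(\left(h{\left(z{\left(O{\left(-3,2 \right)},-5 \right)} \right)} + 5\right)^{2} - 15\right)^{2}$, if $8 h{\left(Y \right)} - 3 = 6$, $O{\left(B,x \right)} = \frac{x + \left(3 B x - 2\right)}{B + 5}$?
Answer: $\frac{2076481}{4096} \approx 506.95$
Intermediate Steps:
$O{\left(B,x \right)} = \frac{-2 + x + 3 B x}{5 + B}$ ($O{\left(B,x \right)} = \frac{x + \left(3 B x - 2\right)}{5 + B} = \frac{x + \left(-2 + 3 B x\right)}{5 + B} = \frac{-2 + x + 3 B x}{5 + B}$)
$h{\left(Y \right)} = \frac{9}{8}$ ($h{\left(Y \right)} = \frac{3}{8} + \frac{1}{8} \cdot 6 = \frac{3}{8} + \frac{3}{4} = \frac{9}{8}$)
$\left(\left(h{\left(z{\left(O{\left(-3,2 \right)},-5 \right)} \right)} + 5\right)^{2} - 15\right)^{2} = \left(\left(\frac{9}{8} + 5\right)^{2} - 15\right)^{2} = \left(\left(\frac{49}{8}\right)^{2} - 15\right)^{2} = \left(\frac{2401}{64} - 15\right)^{2} = \left(\frac{1441}{64}\right)^{2} = \frac{2076481}{4096}$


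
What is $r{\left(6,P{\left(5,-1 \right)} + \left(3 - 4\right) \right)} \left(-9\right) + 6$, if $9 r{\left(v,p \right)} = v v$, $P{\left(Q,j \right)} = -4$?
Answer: $-30$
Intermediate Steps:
$r{\left(v,p \right)} = \frac{v^{2}}{9}$ ($r{\left(v,p \right)} = \frac{v v}{9} = \frac{v^{2}}{9}$)
$r{\left(6,P{\left(5,-1 \right)} + \left(3 - 4\right) \right)} \left(-9\right) + 6 = \frac{6^{2}}{9} \left(-9\right) + 6 = \frac{1}{9} \cdot 36 \left(-9\right) + 6 = 4 \left(-9\right) + 6 = -36 + 6 = -30$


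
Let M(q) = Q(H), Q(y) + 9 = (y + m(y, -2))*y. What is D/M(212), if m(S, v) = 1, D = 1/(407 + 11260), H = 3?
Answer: 1/35001 ≈ 2.8571e-5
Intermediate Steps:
D = 1/11667 ≈ 8.5712e-5
Q(y) = -9 + y*(1 + y) (Q(y) = -9 + (y + 1)*y = -9 + (1 + y)*y = -9 + y*(1 + y))
M(q) = 3 (M(q) = -9 + 3 + 3² = -9 + 3 + 9 = 3)
D/M(212) = (1/11667)/3 = (1/11667)*(⅓) = 1/35001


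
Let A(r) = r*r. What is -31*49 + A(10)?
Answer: -1419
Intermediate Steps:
A(r) = r²
-31*49 + A(10) = -31*49 + 10² = -1519 + 100 = -1419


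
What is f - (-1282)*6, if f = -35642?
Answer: -27950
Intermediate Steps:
f - (-1282)*6 = -35642 - (-1282)*6 = -35642 - 1*(-7692) = -35642 + 7692 = -27950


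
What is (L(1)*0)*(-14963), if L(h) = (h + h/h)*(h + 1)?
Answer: 0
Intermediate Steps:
L(h) = (1 + h)**2 (L(h) = (h + 1)*(1 + h) = (1 + h)*(1 + h) = (1 + h)**2)
(L(1)*0)*(-14963) = ((1 + 1**2 + 2*1)*0)*(-14963) = ((1 + 1 + 2)*0)*(-14963) = (4*0)*(-14963) = 0*(-14963) = 0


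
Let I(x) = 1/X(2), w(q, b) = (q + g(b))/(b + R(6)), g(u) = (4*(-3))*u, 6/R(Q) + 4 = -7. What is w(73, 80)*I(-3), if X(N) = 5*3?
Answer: -9757/13110 ≈ -0.74424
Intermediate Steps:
R(Q) = -6/11 (R(Q) = 6/(-4 - 7) = 6/(-11) = 6*(-1/11) = -6/11)
g(u) = -12*u
X(N) = 15
w(q, b) = (q - 12*b)/(-6/11 + b) (w(q, b) = (q - 12*b)/(b - 6/11) = (q - 12*b)/(-6/11 + b))
I(x) = 1/15
w(73, 80)*I(-3) = (11*(73 - 12*80)/(-6 + 11*80))*(1/15) = (11*(73 - 960)/(-6 + 880))*(1/15) = (11*(-887)/874)*(1/15) = (11*(1/874)*(-887))*(1/15) = -9757/874*1/15 = -9757/13110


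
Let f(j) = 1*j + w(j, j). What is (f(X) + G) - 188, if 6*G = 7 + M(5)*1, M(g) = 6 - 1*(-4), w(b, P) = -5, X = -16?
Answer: -1237/6 ≈ -206.17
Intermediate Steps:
M(g) = 10 (M(g) = 6 + 4 = 10)
f(j) = -5 + j (f(j) = 1*j - 5 = j - 5 = -5 + j)
G = 17/6 (G = (7 + 10*1)/6 = (7 + 10)/6 = (⅙)*17 = 17/6 ≈ 2.8333)
(f(X) + G) - 188 = ((-5 - 16) + 17/6) - 188 = (-21 + 17/6) - 188 = -109/6 - 188 = -1237/6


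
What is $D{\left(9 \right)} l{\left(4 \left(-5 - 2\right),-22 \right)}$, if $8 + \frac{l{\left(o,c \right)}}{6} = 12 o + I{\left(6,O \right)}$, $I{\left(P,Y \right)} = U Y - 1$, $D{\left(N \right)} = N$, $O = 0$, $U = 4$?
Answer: $-18630$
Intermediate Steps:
$I{\left(P,Y \right)} = -1 + 4 Y$ ($I{\left(P,Y \right)} = 4 Y - 1 = -1 + 4 Y$)
$l{\left(o,c \right)} = -54 + 72 o$ ($l{\left(o,c \right)} = -48 + 6 \left(12 o + \left(-1 + 4 \cdot 0\right)\right) = -48 + 6 \left(12 o + \left(-1 + 0\right)\right) = -48 + 6 \left(12 o - 1\right) = -48 + 6 \left(-1 + 12 o\right) = -48 + \left(-6 + 72 o\right) = -54 + 72 o$)
$D{\left(9 \right)} l{\left(4 \left(-5 - 2\right),-22 \right)} = 9 \left(-54 + 72 \cdot 4 \left(-5 - 2\right)\right) = 9 \left(-54 + 72 \cdot 4 \left(-7\right)\right) = 9 \left(-54 + 72 \left(-28\right)\right) = 9 \left(-54 - 2016\right) = 9 \left(-2070\right) = -18630$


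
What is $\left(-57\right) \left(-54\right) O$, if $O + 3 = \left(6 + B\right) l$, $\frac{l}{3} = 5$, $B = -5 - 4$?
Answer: $-147744$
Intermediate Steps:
$B = -9$
$l = 15$ ($l = 3 \cdot 5 = 15$)
$O = -48$ ($O = -3 + \left(6 - 9\right) 15 = -3 - 45 = -48$)
$\left(-57\right) \left(-54\right) O = \left(-57\right) \left(-54\right) \left(-48\right) = 3078 \left(-48\right) = -147744$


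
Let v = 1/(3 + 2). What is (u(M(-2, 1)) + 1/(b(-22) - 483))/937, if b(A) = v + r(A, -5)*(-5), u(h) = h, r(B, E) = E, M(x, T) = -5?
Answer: -11450/2144793 ≈ -0.0053385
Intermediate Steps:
v = ⅕ (v = 1/5 = ⅕ ≈ 0.20000)
b(A) = 126/5 (b(A) = ⅕ - 5*(-5) = ⅕ + 25 = 126/5)
(u(M(-2, 1)) + 1/(b(-22) - 483))/937 = (-5 + 1/(126/5 - 483))/937 = (-5 + 1/(-2289/5))*(1/937) = (-5 - 5/2289)*(1/937) = -11450/2289*1/937 = -11450/2144793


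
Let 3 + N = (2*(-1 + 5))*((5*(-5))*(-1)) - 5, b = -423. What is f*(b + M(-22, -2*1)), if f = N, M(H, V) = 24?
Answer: -76608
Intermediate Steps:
N = 192 (N = -3 + ((2*(-1 + 5))*((5*(-5))*(-1)) - 5) = -3 + ((2*4)*(-25*(-1)) - 5) = -3 + (8*25 - 5) = -3 + (200 - 5) = -3 + 195 = 192)
f = 192
f*(b + M(-22, -2*1)) = 192*(-423 + 24) = 192*(-399) = -76608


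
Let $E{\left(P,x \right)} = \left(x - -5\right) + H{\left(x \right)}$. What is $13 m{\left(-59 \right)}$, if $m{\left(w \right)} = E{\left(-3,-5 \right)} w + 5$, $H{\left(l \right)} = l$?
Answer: $3900$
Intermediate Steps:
$E{\left(P,x \right)} = 5 + 2 x$ ($E{\left(P,x \right)} = \left(x - -5\right) + x = \left(x + 5\right) + x = \left(5 + x\right) + x = 5 + 2 x$)
$m{\left(w \right)} = 5 - 5 w$ ($m{\left(w \right)} = \left(5 + 2 \left(-5\right)\right) w + 5 = \left(5 - 10\right) w + 5 = - 5 w + 5 = 5 - 5 w$)
$13 m{\left(-59 \right)} = 13 \left(5 - -295\right) = 13 \left(5 + 295\right) = 13 \cdot 300 = 3900$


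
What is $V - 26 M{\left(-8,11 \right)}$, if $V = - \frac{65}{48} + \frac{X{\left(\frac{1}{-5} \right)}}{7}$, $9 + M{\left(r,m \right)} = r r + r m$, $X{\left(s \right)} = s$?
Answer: $\frac{1439117}{1680} \approx 856.62$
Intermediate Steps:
$M{\left(r,m \right)} = -9 + r^{2} + m r$ ($M{\left(r,m \right)} = -9 + \left(r r + r m\right) = -9 + \left(r^{2} + m r\right) = -9 + r^{2} + m r$)
$V = - \frac{2323}{1680}$ ($V = - \frac{65}{48} + \frac{1}{\left(-5\right) 7} = \left(-65\right) \frac{1}{48} - \frac{1}{35} = - \frac{65}{48} - \frac{1}{35} = - \frac{2323}{1680} \approx -1.3827$)
$V - 26 M{\left(-8,11 \right)} = - \frac{2323}{1680} - 26 \left(-9 + \left(-8\right)^{2} + 11 \left(-8\right)\right) = - \frac{2323}{1680} - 26 \left(-9 + 64 - 88\right) = - \frac{2323}{1680} - -858 = - \frac{2323}{1680} + 858 = \frac{1439117}{1680}$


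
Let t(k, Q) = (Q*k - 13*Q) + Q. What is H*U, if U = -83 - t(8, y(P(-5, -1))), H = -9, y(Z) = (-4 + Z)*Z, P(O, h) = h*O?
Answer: 567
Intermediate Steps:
P(O, h) = O*h
y(Z) = Z*(-4 + Z)
t(k, Q) = -12*Q + Q*k (t(k, Q) = (-13*Q + Q*k) + Q = -12*Q + Q*k)
U = -63 (U = -83 - (-5*(-1))*(-4 - 5*(-1))*(-12 + 8) = -83 - 5*(-4 + 5)*(-4) = -83 - 5*1*(-4) = -83 - 5*(-4) = -83 - 1*(-20) = -83 + 20 = -63)
H*U = -9*(-63) = 567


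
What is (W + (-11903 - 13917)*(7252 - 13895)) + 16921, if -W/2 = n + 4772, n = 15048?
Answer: 171499541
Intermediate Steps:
W = -39640 (W = -2*(15048 + 4772) = -2*19820 = -39640)
(W + (-11903 - 13917)*(7252 - 13895)) + 16921 = (-39640 + (-11903 - 13917)*(7252 - 13895)) + 16921 = (-39640 - 25820*(-6643)) + 16921 = (-39640 + 171522260) + 16921 = 171482620 + 16921 = 171499541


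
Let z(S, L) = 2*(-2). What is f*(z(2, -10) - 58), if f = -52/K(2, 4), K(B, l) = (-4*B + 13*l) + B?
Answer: 1612/23 ≈ 70.087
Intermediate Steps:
K(B, l) = -3*B + 13*l
f = -26/23 (f = -52/(-3*2 + 13*4) = -52/(-6 + 52) = -52/46 = -52*1/46 = -26/23 ≈ -1.1304)
z(S, L) = -4
f*(z(2, -10) - 58) = -26*(-4 - 58)/23 = -26/23*(-62) = 1612/23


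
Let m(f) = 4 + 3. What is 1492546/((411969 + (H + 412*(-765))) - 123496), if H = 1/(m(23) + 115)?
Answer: -182090612/3258253 ≈ -55.886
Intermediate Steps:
m(f) = 7
H = 1/122 (H = 1/(7 + 115) = 1/122 ≈ 0.0081967)
1492546/((411969 + (H + 412*(-765))) - 123496) = 1492546/((411969 + (1/122 + 412*(-765))) - 123496) = 1492546/((411969 + (1/122 - 315180)) - 123496) = 1492546/((411969 - 38451959/122) - 123496) = 1492546/(11808259/122 - 123496) = 1492546/(-3258253/122) = 1492546*(-122/3258253) = -182090612/3258253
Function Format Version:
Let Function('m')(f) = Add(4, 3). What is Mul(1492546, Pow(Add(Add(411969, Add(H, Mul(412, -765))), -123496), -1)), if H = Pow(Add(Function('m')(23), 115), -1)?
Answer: Rational(-182090612, 3258253) ≈ -55.886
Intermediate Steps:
Function('m')(f) = 7
H = Rational(1, 122) (H = Pow(Add(7, 115), -1) = Pow(122, -1) = Rational(1, 122) ≈ 0.0081967)
Mul(1492546, Pow(Add(Add(411969, Add(H, Mul(412, -765))), -123496), -1)) = Mul(1492546, Pow(Add(Add(411969, Add(Rational(1, 122), Mul(412, -765))), -123496), -1)) = Mul(1492546, Pow(Add(Add(411969, Add(Rational(1, 122), -315180)), -123496), -1)) = Mul(1492546, Pow(Add(Add(411969, Rational(-38451959, 122)), -123496), -1)) = Mul(1492546, Pow(Add(Rational(11808259, 122), -123496), -1)) = Mul(1492546, Pow(Rational(-3258253, 122), -1)) = Mul(1492546, Rational(-122, 3258253)) = Rational(-182090612, 3258253)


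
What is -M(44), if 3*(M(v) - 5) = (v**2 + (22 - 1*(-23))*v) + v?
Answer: -1325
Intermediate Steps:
M(v) = 5 + v**2/3 + 46*v/3 (M(v) = 5 + ((v**2 + (22 - 1*(-23))*v) + v)/3 = 5 + ((v**2 + (22 + 23)*v) + v)/3 = 5 + ((v**2 + 45*v) + v)/3 = 5 + (v**2 + 46*v)/3 = 5 + (v**2/3 + 46*v/3) = 5 + v**2/3 + 46*v/3)
-M(44) = -(5 + (1/3)*44**2 + (46/3)*44) = -(5 + (1/3)*1936 + 2024/3) = -(5 + 1936/3 + 2024/3) = -1*1325 = -1325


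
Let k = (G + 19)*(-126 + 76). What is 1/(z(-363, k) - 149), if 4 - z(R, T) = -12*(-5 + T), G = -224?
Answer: 1/122795 ≈ 8.1437e-6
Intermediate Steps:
k = 10250 (k = (-224 + 19)*(-126 + 76) = -205*(-50) = 10250)
z(R, T) = -56 + 12*T (z(R, T) = 4 - (-12)*(-5 + T) = 4 - (60 - 12*T) = 4 + (-60 + 12*T) = -56 + 12*T)
1/(z(-363, k) - 149) = 1/((-56 + 12*10250) - 149) = 1/((-56 + 123000) - 149) = 1/(122944 - 149) = 1/122795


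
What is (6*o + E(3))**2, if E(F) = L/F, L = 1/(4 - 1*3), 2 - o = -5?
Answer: 16129/9 ≈ 1792.1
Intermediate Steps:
o = 7 (o = 2 - 1*(-5) = 2 + 5 = 7)
L = 1 (L = 1/(4 - 3) = 1/1 = 1)
E(F) = 1/F
(6*o + E(3))**2 = (6*7 + 1/3)**2 = (42 + 1/3)**2 = (127/3)**2 = 16129/9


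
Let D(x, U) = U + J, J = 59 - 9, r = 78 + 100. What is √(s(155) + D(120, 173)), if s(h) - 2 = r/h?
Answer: √5433215/155 ≈ 15.038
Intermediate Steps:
r = 178
s(h) = 2 + 178/h
J = 50
D(x, U) = 50 + U (D(x, U) = U + 50 = 50 + U)
√(s(155) + D(120, 173)) = √((2 + 178/155) + (50 + 173)) = √((2 + 178*(1/155)) + 223) = √((2 + 178/155) + 223) = √(488/155 + 223) = √(35053/155) = √5433215/155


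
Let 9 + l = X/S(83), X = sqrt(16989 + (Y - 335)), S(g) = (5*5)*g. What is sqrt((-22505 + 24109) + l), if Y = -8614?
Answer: sqrt(274698875 + 166*sqrt(2010))/415 ≈ 39.938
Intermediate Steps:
S(g) = 25*g
X = 2*sqrt(2010) (X = sqrt(16989 + (-8614 - 335)) = sqrt(16989 - 8949) = sqrt(8040) = 2*sqrt(2010) ≈ 89.666)
l = -9 + 2*sqrt(2010)/2075 (l = -9 + (2*sqrt(2010))/((25*83)) = -9 + (2*sqrt(2010))/2075 = -9 + (2*sqrt(2010))*(1/2075) = -9 + 2*sqrt(2010)/2075 ≈ -8.9568)
sqrt((-22505 + 24109) + l) = sqrt((-22505 + 24109) + (-9 + 2*sqrt(2010)/2075)) = sqrt(1604 + (-9 + 2*sqrt(2010)/2075)) = sqrt(1595 + 2*sqrt(2010)/2075)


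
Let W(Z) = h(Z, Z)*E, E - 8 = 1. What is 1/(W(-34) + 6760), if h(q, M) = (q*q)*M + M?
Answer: -1/347282 ≈ -2.8795e-6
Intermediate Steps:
E = 9 (E = 8 + 1 = 9)
h(q, M) = M + M*q**2 (h(q, M) = q**2*M + M = M*q**2 + M = M + M*q**2)
W(Z) = 9*Z*(1 + Z**2) (W(Z) = (Z*(1 + Z**2))*9 = 9*Z*(1 + Z**2))
1/(W(-34) + 6760) = 1/(9*(-34)*(1 + (-34)**2) + 6760) = 1/(9*(-34)*(1 + 1156) + 6760) = 1/(9*(-34)*1157 + 6760) = 1/(-354042 + 6760) = 1/(-347282) = -1/347282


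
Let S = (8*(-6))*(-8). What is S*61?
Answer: 23424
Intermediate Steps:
S = 384 (S = -48*(-8) = 384)
S*61 = 384*61 = 23424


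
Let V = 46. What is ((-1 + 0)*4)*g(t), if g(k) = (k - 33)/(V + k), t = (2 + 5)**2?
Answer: -64/95 ≈ -0.67368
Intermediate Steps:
t = 49 (t = 7**2 = 49)
g(k) = (-33 + k)/(46 + k) (g(k) = (k - 33)/(46 + k) = (-33 + k)/(46 + k))
((-1 + 0)*4)*g(t) = ((-1 + 0)*4)*((-33 + 49)/(46 + 49)) = (-1*4)*(16/95) = -4*16/95 = -64/95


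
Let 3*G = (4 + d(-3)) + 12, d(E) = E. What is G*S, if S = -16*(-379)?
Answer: 78832/3 ≈ 26277.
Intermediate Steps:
S = 6064
G = 13/3 (G = ((4 - 3) + 12)/3 = (1 + 12)/3 = (1/3)*13 = 13/3 ≈ 4.3333)
G*S = (13/3)*6064 = 78832/3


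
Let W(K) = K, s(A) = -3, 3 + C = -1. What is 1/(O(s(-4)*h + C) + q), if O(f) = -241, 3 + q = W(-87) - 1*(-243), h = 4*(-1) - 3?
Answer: -1/88 ≈ -0.011364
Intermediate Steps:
C = -4 (C = -3 - 1 = -4)
h = -7 (h = -4 - 3 = -7)
q = 153 (q = -3 + (-87 - 1*(-243)) = -3 + (-87 + 243) = -3 + 156 = 153)
1/(O(s(-4)*h + C) + q) = 1/(-241 + 153) = 1/(-88) = -1/88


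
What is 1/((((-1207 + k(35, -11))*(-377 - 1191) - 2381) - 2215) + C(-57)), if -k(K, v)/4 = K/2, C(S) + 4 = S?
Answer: 1/1997679 ≈ 5.0058e-7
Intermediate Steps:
C(S) = -4 + S
k(K, v) = -2*K (k(K, v) = -4*K/2 = -2*K)
1/((((-1207 + k(35, -11))*(-377 - 1191) - 2381) - 2215) + C(-57)) = 1/((((-1207 - 2*35)*(-377 - 1191) - 2381) - 2215) + (-4 - 57)) = 1/((((-1207 - 70)*(-1568) - 2381) - 2215) - 61) = 1/(((-1277*(-1568) - 2381) - 2215) - 61) = 1/(((2002336 - 2381) - 2215) - 61) = 1/((1999955 - 2215) - 61) = 1/(1997740 - 61) = 1/1997679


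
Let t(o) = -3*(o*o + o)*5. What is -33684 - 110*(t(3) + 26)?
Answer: -16744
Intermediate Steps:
t(o) = -15*o - 15*o² (t(o) = -3*(o² + o)*5 = -3*(o + o²)*5 = (-3*o - 3*o²)*5 = -15*o - 15*o²)
-33684 - 110*(t(3) + 26) = -33684 - 110*(-15*3*(1 + 3) + 26) = -33684 - 110*(-15*3*4 + 26) = -33684 - 110*(-180 + 26) = -33684 - 110*(-154) = -33684 + 16940 = -16744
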